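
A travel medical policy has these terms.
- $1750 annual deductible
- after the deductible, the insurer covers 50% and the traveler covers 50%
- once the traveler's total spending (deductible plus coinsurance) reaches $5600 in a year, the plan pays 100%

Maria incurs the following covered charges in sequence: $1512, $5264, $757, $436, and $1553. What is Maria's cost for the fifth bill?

$740.50

Claim 1 ($1512): entire amount goes to the deductible. Cost to traveler: $1512. OOP to date $1512.
Claim 2 ($5264): deductible takes $238, $5026 remains; coinsurance $5026 × 50% = $2513. Traveler owes $2751 (running OOP $4263).
Claim 3 ($757): deductible already satisfied, so traveler's share is 50% × $757 = $378.50. Cost to traveler: $378.50. OOP to date $4641.50.
Claim 4 ($436): deductible already satisfied, so traveler's share is 50% × $436 = $218. Traveler pays $218; OOP now $4859.50.
Claim 5 ($1553): 50% coinsurance on $1553 = $776.50. That would push OOP to $5636, over the $5600 cap, so traveler pays $5600 − $4859.50 = $740.50.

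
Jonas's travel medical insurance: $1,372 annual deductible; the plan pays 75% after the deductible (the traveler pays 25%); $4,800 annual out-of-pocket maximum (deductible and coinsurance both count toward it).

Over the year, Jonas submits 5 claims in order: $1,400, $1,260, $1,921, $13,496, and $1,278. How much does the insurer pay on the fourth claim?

#1 ($1,400): $1,372 finishes the deductible; $28 goes to coinsurance; 25% of $28 = $7. Traveler pays $1,379; OOP now $1,379. Insurer: $1,400 − $1,379 = $21.
#2 ($1,260): deductible already satisfied, so traveler's share is 25% × $1,260 = $315. Cost to traveler: $315. OOP to date $1,694. Plan pays $1,260 − $315 = $945.
#3 ($1,921): deductible already satisfied, so traveler's share is 25% × $1,921 = $480.25. Cost to traveler: $480.25. OOP to date $2,174.25. Plan pays $1,921 − $480.25 = $1,440.75.
#4 ($13,496): 25% coinsurance on $13,496 = $3,374. That would push OOP to $5,548.25, over the $4,800 cap, so traveler pays $4,800 − $2,174.25 = $2,625.75. Plan pays $13,496 − $2,625.75 = $10,870.25.

$10,870.25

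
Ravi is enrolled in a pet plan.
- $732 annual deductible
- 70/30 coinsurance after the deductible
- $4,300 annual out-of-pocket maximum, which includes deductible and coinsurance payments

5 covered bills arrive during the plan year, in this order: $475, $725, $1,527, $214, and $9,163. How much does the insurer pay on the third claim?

Bill 1, $475: fully absorbed by the deductible. Cost to owner: $475. OOP to date $475. Insurer: $475 − $475 = $0.
Bill 2, $725: $257 to deductible, leaving $468; 30% of $468 = $140.40. Owner owes $397.40 (running OOP $872.40). Insurer: $725 − $397.40 = $327.60.
Bill 3, $1,527: deductible already satisfied, so owner's share is 30% × $1,527 = $458.10. Owner pays $458.10; OOP now $1,330.50. Insurer: $1,527 − $458.10 = $1,068.90.

$1,068.90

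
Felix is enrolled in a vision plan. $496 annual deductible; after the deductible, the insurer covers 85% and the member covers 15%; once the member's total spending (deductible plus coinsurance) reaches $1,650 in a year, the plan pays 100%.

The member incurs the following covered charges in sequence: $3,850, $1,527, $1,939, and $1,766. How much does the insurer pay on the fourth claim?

$1,635

#1 ($3,850): $496 to deductible, leaving $3,354; 15% of $3,354 = $503.10. Member owes $999.10 (running OOP $999.10). Plan pays $3,850 − $999.10 = $2,850.90.
#2 ($1,527): 15% coinsurance on $1,527 = $229.05. Cost to member: $229.05. OOP to date $1,228.15. Insurer: $1,527 − $229.05 = $1,297.95.
#3 ($1,939): deductible met; 15% of $1,939 = $290.85. Cost to member: $290.85. OOP to date $1,519. Insurer: $1,939 − $290.85 = $1,648.15.
#4 ($1,766): 15% coinsurance on $1,766 = $264.90. OOP would hit $1,783.90 > $1,650, so the cap limits the member to $1,650 − $1,519 = $131. Plan pays $1,766 − $131 = $1,635.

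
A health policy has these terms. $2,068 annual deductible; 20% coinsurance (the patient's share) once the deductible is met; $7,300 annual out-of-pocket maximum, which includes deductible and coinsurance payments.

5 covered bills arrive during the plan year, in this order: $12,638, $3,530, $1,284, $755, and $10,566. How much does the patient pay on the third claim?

Claim 1 — $12,638: $2,068 finishes the deductible; $10,570 goes to coinsurance; coinsurance $10,570 × 20% = $2,114. Cost to patient: $4,182. OOP to date $4,182.
Claim 2 — $3,530: 20% coinsurance on $3,530 = $706. Patient pays $706; OOP now $4,888.
Claim 3 — $1,284: 20% coinsurance on $1,284 = $256.80. Patient pays $256.80; OOP now $5,144.80.

$256.80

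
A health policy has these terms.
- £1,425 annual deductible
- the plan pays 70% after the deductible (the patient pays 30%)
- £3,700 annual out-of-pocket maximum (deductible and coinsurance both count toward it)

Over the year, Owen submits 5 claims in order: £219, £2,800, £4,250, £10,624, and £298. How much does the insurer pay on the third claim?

Claim 1 — £219: fully absorbed by the deductible. Patient pays £219; OOP now £219. Plan pays £219 − £219 = £0.
Claim 2 — £2,800: £1,206 finishes the deductible; £1,594 goes to coinsurance; 30% of £1,594 = £478.20. Patient owes £1,684.20 (running OOP £1,903.20). Plan pays £2,800 − £1,684.20 = £1,115.80.
Claim 3 — £4,250: deductible already satisfied, so patient's share is 30% × £4,250 = £1,275. Patient owes £1,275 (running OOP £3,178.20). Insurer: £4,250 − £1,275 = £2,975.

£2,975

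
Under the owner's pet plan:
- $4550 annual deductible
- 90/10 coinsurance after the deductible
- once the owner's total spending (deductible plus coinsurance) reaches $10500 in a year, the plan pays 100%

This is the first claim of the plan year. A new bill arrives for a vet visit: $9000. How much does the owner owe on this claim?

$4995

Nothing has been paid toward the $4550 deductible, so the first $4550 of this charge is applied there.
After the $4550 deductible portion, $9000 − $4550 = $4450 is subject to coinsurance.
Coinsurance: $4450 × 10% = $445.
So the owner owes $4550 + $445 = $4995 before any cap.
Total out-of-pocket so far would be $0 + $4995 = $4995, below the $10500 cap — no reduction.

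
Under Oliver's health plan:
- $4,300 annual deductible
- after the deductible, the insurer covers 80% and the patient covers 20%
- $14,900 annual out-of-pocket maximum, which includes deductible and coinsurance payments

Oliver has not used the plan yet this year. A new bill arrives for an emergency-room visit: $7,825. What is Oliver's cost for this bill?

The full $4,300 deductible is still open; $4,300 of this bill applies to it.
The remaining $3,525 (= $7,825 − $4,300) moves to coinsurance.
Coinsurance: $3,525 × 20% = $705.
That puts the patient's cost at $4,300 + $705 = $5,005 before any cap.
Total out-of-pocket so far would be $0 + $5,005 = $5,005, below the $14,900 cap — no reduction.

$5,005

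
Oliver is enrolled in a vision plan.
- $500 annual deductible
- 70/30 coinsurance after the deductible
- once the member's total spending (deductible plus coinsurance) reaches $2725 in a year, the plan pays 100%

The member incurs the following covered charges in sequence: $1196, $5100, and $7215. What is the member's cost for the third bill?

Claim 1 — $1196: deductible takes $500, $696 remains; member's 30% is $208.80. Cost to member: $708.80. OOP to date $708.80.
Claim 2 — $5100: 30% coinsurance on $5100 = $1530. Cost to member: $1530. OOP to date $2238.80.
Claim 3 — $7215: deductible met; 30% of $7215 = $2164.50. Adding that to $2238.80 gives $4403.30, past the $2725 cap; member pays only $2725 − $2238.80 = $486.20.

$486.20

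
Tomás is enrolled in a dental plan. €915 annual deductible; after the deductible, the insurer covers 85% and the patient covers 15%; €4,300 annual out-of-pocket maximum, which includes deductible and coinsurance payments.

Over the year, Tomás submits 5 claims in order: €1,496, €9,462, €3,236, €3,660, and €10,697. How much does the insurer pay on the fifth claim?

Claim 1 (€1,496): €915 finishes the deductible; €581 goes to coinsurance; patient's 15% is €87.15. Patient owes €1,002.15 (running OOP €1,002.15). Plan pays €1,496 − €1,002.15 = €493.85.
Claim 2 (€9,462): deductible already satisfied, so patient's share is 15% × €9,462 = €1,419.30. Cost to patient: €1,419.30. OOP to date €2,421.45. Insurer: €9,462 − €1,419.30 = €8,042.70.
Claim 3 (€3,236): deductible met; 15% of €3,236 = €485.40. Patient owes €485.40 (running OOP €2,906.85). Plan pays €3,236 − €485.40 = €2,750.60.
Claim 4 (€3,660): deductible already satisfied, so patient's share is 15% × €3,660 = €549. Cost to patient: €549. OOP to date €3,455.85. Plan pays €3,660 − €549 = €3,111.
Claim 5 (€10,697): 15% coinsurance on €10,697 = €1,604.55. Adding that to €3,455.85 gives €5,060.40, past the €4,300 cap; patient pays only €4,300 − €3,455.85 = €844.15. Insurer: €10,697 − €844.15 = €9,852.85.

€9,852.85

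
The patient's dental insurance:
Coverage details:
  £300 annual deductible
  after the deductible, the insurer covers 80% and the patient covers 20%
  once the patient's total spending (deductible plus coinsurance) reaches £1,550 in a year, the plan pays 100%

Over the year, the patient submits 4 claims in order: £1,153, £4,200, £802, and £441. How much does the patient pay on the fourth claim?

Bill 1, £1,153: £300 finishes the deductible; £853 goes to coinsurance; 20% of £853 = £170.60. Patient owes £470.60 (running OOP £470.60).
Bill 2, £4,200: 20% coinsurance on £4,200 = £840. Cost to patient: £840. OOP to date £1,310.60.
Bill 3, £802: deductible already satisfied, so patient's share is 20% × £802 = £160.40. Patient pays £160.40; OOP now £1,471.
Bill 4, £441: deductible met; 20% of £441 = £88.20. Adding that to £1,471 gives £1,559.20, past the £1,550 cap; patient pays only £1,550 − £1,471 = £79.

£79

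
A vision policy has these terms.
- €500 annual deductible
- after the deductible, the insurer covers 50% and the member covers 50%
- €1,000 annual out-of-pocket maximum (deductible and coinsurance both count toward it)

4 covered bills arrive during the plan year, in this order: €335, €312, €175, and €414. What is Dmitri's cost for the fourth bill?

€207

#1 (€335): entire amount goes to the deductible. Member pays €335; OOP now €335.
#2 (€312): deductible takes €165, €147 remains; 50% of €147 = €73.50. Cost to member: €238.50. OOP to date €573.50.
#3 (€175): deductible already satisfied, so member's share is 50% × €175 = €87.50. Cost to member: €87.50. OOP to date €661.
#4 (€414): deductible met; 50% of €414 = €207. Cost to member: €207. OOP to date €868.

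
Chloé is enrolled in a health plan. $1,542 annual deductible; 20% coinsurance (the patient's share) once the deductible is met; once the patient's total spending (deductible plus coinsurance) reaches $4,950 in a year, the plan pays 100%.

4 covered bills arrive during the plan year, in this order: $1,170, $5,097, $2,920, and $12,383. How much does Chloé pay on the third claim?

Claim 1 — $1,170: all of it applies to the deductible. Patient owes $1,170 (running OOP $1,170).
Claim 2 — $5,097: deductible takes $372, $4,725 remains; patient's 20% is $945. Patient pays $1,317; OOP now $2,487.
Claim 3 — $2,920: 20% coinsurance on $2,920 = $584. Cost to patient: $584. OOP to date $3,071.

$584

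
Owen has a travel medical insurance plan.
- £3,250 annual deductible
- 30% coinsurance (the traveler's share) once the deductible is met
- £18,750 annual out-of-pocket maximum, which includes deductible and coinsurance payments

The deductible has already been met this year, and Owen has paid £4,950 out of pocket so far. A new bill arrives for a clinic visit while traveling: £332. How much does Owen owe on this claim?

£99.60

The deductible is already satisfied, so the full bill goes to coinsurance.
30% of £332 = £99.60 falls to the traveler.
Year-to-date out-of-pocket becomes £4,950 + £99.60 = £5,049.60, still under the £18,750 maximum, so no cap applies.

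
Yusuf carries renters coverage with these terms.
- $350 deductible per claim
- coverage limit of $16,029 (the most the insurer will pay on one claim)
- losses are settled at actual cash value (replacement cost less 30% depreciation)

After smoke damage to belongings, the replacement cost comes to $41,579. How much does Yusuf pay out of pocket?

$25,550

Actual cash value after 30% depreciation: $41,579 × 70% = $29,105.30.
Less the $350 deductible: $29,105.30 − $350 = $28,755.30.
$28,755.30 exceeds the $16,029 limit, so the insurer pays the limit: $16,029.
Tenant's share is the uncovered remainder: $41,579 − $16,029 = $25,550.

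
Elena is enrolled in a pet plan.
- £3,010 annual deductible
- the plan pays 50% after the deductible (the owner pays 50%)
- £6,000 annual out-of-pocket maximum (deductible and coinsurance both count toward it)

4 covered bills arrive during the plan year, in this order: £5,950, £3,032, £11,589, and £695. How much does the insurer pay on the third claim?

£11,585

Claim 1 (£5,950): £3,010 to deductible, leaving £2,940; coinsurance £2,940 × 50% = £1,470. Owner pays £4,480; OOP now £4,480. Plan pays £5,950 − £4,480 = £1,470.
Claim 2 (£3,032): deductible already satisfied, so owner's share is 50% × £3,032 = £1,516. Owner pays £1,516; OOP now £5,996. Plan pays £3,032 − £1,516 = £1,516.
Claim 3 (£11,589): deductible met; 50% of £11,589 = £5,794.50. Adding that to £5,996 gives £11,790.50, past the £6,000 cap; owner pays only £6,000 − £5,996 = £4. Insurer: £11,589 − £4 = £11,585.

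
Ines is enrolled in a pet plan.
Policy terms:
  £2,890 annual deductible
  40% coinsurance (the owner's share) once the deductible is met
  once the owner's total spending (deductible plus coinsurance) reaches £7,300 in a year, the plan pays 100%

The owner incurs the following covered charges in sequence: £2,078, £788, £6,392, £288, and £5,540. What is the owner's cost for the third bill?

Claim 1 — £2,078: entire amount goes to the deductible. Cost to owner: £2,078. OOP to date £2,078.
Claim 2 — £788: fully absorbed by the deductible. Owner owes £788 (running OOP £2,866).
Claim 3 — £6,392: £24 to deductible, leaving £6,368; owner's 40% is £2,547.20. Owner pays £2,571.20; OOP now £5,437.20.

£2,571.20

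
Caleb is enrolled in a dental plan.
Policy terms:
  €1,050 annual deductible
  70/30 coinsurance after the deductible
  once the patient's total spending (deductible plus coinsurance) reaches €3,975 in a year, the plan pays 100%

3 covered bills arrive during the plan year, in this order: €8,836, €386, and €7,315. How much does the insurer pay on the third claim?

€6,841.60

#1 (€8,836): deductible takes €1,050, €7,786 remains; 30% of €7,786 = €2,335.80. Patient pays €3,385.80; OOP now €3,385.80. Plan pays €8,836 − €3,385.80 = €5,450.20.
#2 (€386): deductible already satisfied, so patient's share is 30% × €386 = €115.80. Patient pays €115.80; OOP now €3,501.60. Insurer: €386 − €115.80 = €270.20.
#3 (€7,315): deductible already satisfied, so patient's share is 30% × €7,315 = €2,194.50. OOP would hit €5,696.10 > €3,975, so the cap limits the patient to €3,975 − €3,501.60 = €473.40. Plan pays €7,315 − €473.40 = €6,841.60.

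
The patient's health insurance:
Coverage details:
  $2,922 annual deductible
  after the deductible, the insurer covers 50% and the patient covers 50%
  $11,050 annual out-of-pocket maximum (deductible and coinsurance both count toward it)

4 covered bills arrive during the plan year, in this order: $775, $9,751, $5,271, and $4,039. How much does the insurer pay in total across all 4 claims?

$8,786

Claim 1 — $775: all of it applies to the deductible. Patient owes $775 (running OOP $775). Insurer: $775 − $775 = $0.
Claim 2 — $9,751: $2,147 finishes the deductible; $7,604 goes to coinsurance; coinsurance $7,604 × 50% = $3,802. Patient pays $5,949; OOP now $6,724. Plan pays $9,751 − $5,949 = $3,802.
Claim 3 — $5,271: 50% coinsurance on $5,271 = $2,635.50. Cost to patient: $2,635.50. OOP to date $9,359.50. Plan pays $5,271 − $2,635.50 = $2,635.50.
Claim 4 — $4,039: deductible already satisfied, so patient's share is 50% × $4,039 = $2,019.50. Adding that to $9,359.50 gives $11,379, past the $11,050 cap; patient pays only $11,050 − $9,359.50 = $1,690.50. Plan pays $4,039 − $1,690.50 = $2,348.50.
Insurer total = bills − patient's total = $19,836 − $11,050 = $8,786.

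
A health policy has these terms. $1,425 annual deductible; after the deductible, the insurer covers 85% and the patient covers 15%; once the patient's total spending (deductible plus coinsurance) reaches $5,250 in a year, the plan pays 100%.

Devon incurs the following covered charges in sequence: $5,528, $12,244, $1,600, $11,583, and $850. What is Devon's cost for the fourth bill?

Claim 1 ($5,528): $1,425 to deductible, leaving $4,103; coinsurance $4,103 × 15% = $615.45. Patient owes $2,040.45 (running OOP $2,040.45).
Claim 2 ($12,244): deductible met; 15% of $12,244 = $1,836.60. Patient owes $1,836.60 (running OOP $3,877.05).
Claim 3 ($1,600): 15% coinsurance on $1,600 = $240. Patient pays $240; OOP now $4,117.05.
Claim 4 ($11,583): deductible met; 15% of $11,583 = $1,737.45. Adding that to $4,117.05 gives $5,854.50, past the $5,250 cap; patient pays only $5,250 − $4,117.05 = $1,132.95.

$1,132.95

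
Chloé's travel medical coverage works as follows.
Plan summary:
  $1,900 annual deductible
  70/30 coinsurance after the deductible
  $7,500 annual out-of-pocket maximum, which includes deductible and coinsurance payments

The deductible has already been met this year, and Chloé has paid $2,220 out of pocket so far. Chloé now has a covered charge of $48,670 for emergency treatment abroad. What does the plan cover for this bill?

$43,390

The deductible is already satisfied, so the full bill goes to coinsurance.
Coinsurance: $48,670 × 30% = $14,601.
Adding $14,601 to the $2,220 already spent would give $16,821, which exceeds the $7,500 cap; the traveler pays just $7,500 − $2,220 = $5,280.
The plan picks up $48,670 − $5,280 = $43,390.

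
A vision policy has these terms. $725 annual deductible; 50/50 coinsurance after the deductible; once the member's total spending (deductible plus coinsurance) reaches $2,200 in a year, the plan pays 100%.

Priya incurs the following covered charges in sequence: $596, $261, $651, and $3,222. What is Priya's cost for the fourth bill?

Claim 1 ($596): fully absorbed by the deductible. Cost to member: $596. OOP to date $596.
Claim 2 ($261): $129 to deductible, leaving $132; coinsurance $132 × 50% = $66. Member pays $195; OOP now $791.
Claim 3 ($651): 50% coinsurance on $651 = $325.50. Member owes $325.50 (running OOP $1,116.50).
Claim 4 ($3,222): deductible met; 50% of $3,222 = $1,611. That would push OOP to $2,727.50, over the $2,200 cap, so member pays $2,200 − $1,116.50 = $1,083.50.

$1,083.50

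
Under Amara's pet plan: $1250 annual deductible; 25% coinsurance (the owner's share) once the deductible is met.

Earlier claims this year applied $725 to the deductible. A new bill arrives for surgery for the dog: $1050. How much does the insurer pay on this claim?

Remaining deductible: $1250 − $725 = $525.
That leaves $1050 − $525 = $525 for coinsurance.
25% of $525 = $131.25 falls to the owner.
So the owner owes $525 + $131.25 = $656.25.
The plan picks up $1050 − $656.25 = $393.75.

$393.75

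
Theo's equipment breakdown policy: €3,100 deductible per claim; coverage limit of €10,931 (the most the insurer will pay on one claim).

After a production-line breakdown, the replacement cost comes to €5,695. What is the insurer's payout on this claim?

Subtract the deductible: €5,695 − €3,100 = €2,595.
€2,595 is within the €10,931 limit, so the insurer pays €2,595.

€2,595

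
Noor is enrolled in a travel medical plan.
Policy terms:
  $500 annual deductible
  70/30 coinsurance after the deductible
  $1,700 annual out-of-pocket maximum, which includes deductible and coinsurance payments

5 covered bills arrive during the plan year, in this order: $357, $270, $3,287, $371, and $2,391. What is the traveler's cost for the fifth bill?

$64.50

#1 ($357): fully absorbed by the deductible. Traveler pays $357; OOP now $357.
#2 ($270): $143 to deductible, leaving $127; traveler's 30% is $38.10. Cost to traveler: $181.10. OOP to date $538.10.
#3 ($3,287): 30% coinsurance on $3,287 = $986.10. Cost to traveler: $986.10. OOP to date $1,524.20.
#4 ($371): deductible met; 30% of $371 = $111.30. Traveler pays $111.30; OOP now $1,635.50.
#5 ($2,391): deductible met; 30% of $2,391 = $717.30. OOP would hit $2,352.80 > $1,700, so the cap limits the traveler to $1,700 − $1,635.50 = $64.50.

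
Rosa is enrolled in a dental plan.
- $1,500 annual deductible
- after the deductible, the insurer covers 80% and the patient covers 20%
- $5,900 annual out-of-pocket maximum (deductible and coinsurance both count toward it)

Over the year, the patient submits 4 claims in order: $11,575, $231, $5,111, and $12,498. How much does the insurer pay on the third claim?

$4,088.80

Bill 1, $11,575: $1,500 to deductible, leaving $10,075; patient's 20% is $2,015. Patient pays $3,515; OOP now $3,515. Plan pays $11,575 − $3,515 = $8,060.
Bill 2, $231: 20% coinsurance on $231 = $46.20. Patient pays $46.20; OOP now $3,561.20. Insurer: $231 − $46.20 = $184.80.
Bill 3, $5,111: 20% coinsurance on $5,111 = $1,022.20. Patient owes $1,022.20 (running OOP $4,583.40). Plan pays $5,111 − $1,022.20 = $4,088.80.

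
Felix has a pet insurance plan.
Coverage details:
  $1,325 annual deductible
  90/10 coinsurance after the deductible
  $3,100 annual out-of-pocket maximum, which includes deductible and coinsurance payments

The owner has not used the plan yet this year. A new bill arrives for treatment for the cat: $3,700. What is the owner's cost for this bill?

$1,562.50

The full $1,325 deductible is still open; $1,325 of this bill applies to it.
After the $1,325 deductible portion, $3,700 − $1,325 = $2,375 is subject to coinsurance.
10% of $2,375 = $237.50 falls to the owner.
Owner responsibility before any cap: $1,325 + $237.50 = $1,562.50.
Cumulative spending $0 + $1,562.50 = $1,562.50 stays under the $3,100 maximum.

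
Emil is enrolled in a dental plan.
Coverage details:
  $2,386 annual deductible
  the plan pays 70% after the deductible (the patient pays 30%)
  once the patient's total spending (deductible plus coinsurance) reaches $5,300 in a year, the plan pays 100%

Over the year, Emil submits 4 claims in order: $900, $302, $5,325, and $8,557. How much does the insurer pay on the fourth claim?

Claim 1 ($900): fully absorbed by the deductible. Cost to patient: $900. OOP to date $900. Plan pays $900 − $900 = $0.
Claim 2 ($302): all of it applies to the deductible. Patient owes $302 (running OOP $1,202). Plan pays $302 − $302 = $0.
Claim 3 ($5,325): deductible takes $1,184, $4,141 remains; patient's 30% is $1,242.30. Cost to patient: $2,426.30. OOP to date $3,628.30. Plan pays $5,325 − $2,426.30 = $2,898.70.
Claim 4 ($8,557): deductible met; 30% of $8,557 = $2,567.10. That would push OOP to $6,195.40, over the $5,300 cap, so patient pays $5,300 − $3,628.30 = $1,671.70. Insurer: $8,557 − $1,671.70 = $6,885.30.

$6,885.30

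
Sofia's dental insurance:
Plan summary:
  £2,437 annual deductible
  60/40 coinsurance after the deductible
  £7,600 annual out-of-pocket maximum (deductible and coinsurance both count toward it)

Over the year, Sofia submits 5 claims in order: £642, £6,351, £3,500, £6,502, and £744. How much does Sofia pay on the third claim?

Claim 1 (£642): entire amount goes to the deductible. Patient pays £642; OOP now £642.
Claim 2 (£6,351): deductible takes £1,795, £4,556 remains; coinsurance £4,556 × 40% = £1,822.40. Cost to patient: £3,617.40. OOP to date £4,259.40.
Claim 3 (£3,500): deductible already satisfied, so patient's share is 40% × £3,500 = £1,400. Patient pays £1,400; OOP now £5,659.40.

£1,400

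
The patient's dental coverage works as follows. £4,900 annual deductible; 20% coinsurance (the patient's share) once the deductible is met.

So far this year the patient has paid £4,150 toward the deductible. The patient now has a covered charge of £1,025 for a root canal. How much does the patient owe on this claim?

£805

Deductible still to meet: £4,900 − £4,150 = £750.
After the £750 deductible portion, £1,025 − £750 = £275 is subject to coinsurance.
Coinsurance: £275 × 20% = £55.
That puts the patient's cost at £750 + £55 = £805.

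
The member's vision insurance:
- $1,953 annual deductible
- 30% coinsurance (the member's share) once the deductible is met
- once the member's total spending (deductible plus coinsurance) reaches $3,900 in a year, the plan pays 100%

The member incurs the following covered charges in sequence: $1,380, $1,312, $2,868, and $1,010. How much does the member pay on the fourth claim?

$303

#1 ($1,380): entire amount goes to the deductible. Member pays $1,380; OOP now $1,380.
#2 ($1,312): $573 to deductible, leaving $739; coinsurance $739 × 30% = $221.70. Cost to member: $794.70. OOP to date $2,174.70.
#3 ($2,868): deductible already satisfied, so member's share is 30% × $2,868 = $860.40. Member owes $860.40 (running OOP $3,035.10).
#4 ($1,010): deductible already satisfied, so member's share is 30% × $1,010 = $303. Cost to member: $303. OOP to date $3,338.10.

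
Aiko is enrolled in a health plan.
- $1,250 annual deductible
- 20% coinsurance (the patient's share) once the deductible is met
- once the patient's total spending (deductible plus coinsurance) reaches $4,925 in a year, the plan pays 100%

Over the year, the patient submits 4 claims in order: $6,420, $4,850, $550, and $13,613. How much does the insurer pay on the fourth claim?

Bill 1, $6,420: deductible takes $1,250, $5,170 remains; patient's 20% is $1,034. Patient owes $2,284 (running OOP $2,284). Plan pays $6,420 − $2,284 = $4,136.
Bill 2, $4,850: deductible already satisfied, so patient's share is 20% × $4,850 = $970. Patient owes $970 (running OOP $3,254). Plan pays $4,850 − $970 = $3,880.
Bill 3, $550: deductible met; 20% of $550 = $110. Patient pays $110; OOP now $3,364. Insurer: $550 − $110 = $440.
Bill 4, $13,613: deductible met; 20% of $13,613 = $2,722.60. OOP would hit $6,086.60 > $4,925, so the cap limits the patient to $4,925 − $3,364 = $1,561. Plan pays $13,613 − $1,561 = $12,052.

$12,052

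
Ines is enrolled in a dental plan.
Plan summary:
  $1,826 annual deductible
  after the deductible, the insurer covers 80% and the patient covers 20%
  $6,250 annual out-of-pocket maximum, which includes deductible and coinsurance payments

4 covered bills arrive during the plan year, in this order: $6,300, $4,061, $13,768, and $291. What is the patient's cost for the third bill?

Claim 1 ($6,300): $1,826 to deductible, leaving $4,474; patient's 20% is $894.80. Patient owes $2,720.80 (running OOP $2,720.80).
Claim 2 ($4,061): deductible met; 20% of $4,061 = $812.20. Patient owes $812.20 (running OOP $3,533).
Claim 3 ($13,768): 20% coinsurance on $13,768 = $2,753.60. That would push OOP to $6,286.60, over the $6,250 cap, so patient pays $6,250 − $3,533 = $2,717.

$2,717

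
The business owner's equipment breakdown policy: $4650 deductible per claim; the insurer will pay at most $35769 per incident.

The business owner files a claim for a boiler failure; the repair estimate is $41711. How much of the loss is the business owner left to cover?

Subtract the deductible: $41711 − $4650 = $37061.
The $35769 per-incident cap binds; insurer pays $35769.
Out of pocket: $41711 − $35769 = $5942.

$5942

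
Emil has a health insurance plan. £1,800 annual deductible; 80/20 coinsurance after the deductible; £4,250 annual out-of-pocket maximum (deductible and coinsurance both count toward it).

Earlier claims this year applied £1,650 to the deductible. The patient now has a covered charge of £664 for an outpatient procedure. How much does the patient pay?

Remaining deductible: £1,800 − £1,650 = £150.
That leaves £664 − £150 = £514 for coinsurance.
Coinsurance: £514 × 20% = £102.80.
So the patient owes £150 + £102.80 = £252.80 before any cap.
Total out-of-pocket so far would be £1,650 + £252.80 = £1,902.80, below the £4,250 cap — no reduction.

£252.80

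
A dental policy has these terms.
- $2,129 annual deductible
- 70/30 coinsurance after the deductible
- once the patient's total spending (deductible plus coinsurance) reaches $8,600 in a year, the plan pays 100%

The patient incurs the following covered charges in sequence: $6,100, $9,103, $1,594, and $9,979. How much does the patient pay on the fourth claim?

Claim 1 ($6,100): deductible takes $2,129, $3,971 remains; 30% of $3,971 = $1,191.30. Cost to patient: $3,320.30. OOP to date $3,320.30.
Claim 2 ($9,103): deductible met; 30% of $9,103 = $2,730.90. Patient owes $2,730.90 (running OOP $6,051.20).
Claim 3 ($1,594): deductible met; 30% of $1,594 = $478.20. Cost to patient: $478.20. OOP to date $6,529.40.
Claim 4 ($9,979): deductible already satisfied, so patient's share is 30% × $9,979 = $2,993.70. That would push OOP to $9,523.10, over the $8,600 cap, so patient pays $8,600 − $6,529.40 = $2,070.60.

$2,070.60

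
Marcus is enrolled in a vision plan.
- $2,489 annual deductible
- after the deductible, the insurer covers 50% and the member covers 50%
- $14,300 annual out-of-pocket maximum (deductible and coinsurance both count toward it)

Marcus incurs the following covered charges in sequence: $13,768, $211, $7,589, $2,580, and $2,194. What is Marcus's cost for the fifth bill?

$981.50

Claim 1 — $13,768: deductible takes $2,489, $11,279 remains; 50% of $11,279 = $5,639.50. Cost to member: $8,128.50. OOP to date $8,128.50.
Claim 2 — $211: 50% coinsurance on $211 = $105.50. Cost to member: $105.50. OOP to date $8,234.
Claim 3 — $7,589: deductible already satisfied, so member's share is 50% × $7,589 = $3,794.50. Member owes $3,794.50 (running OOP $12,028.50).
Claim 4 — $2,580: deductible met; 50% of $2,580 = $1,290. Member pays $1,290; OOP now $13,318.50.
Claim 5 — $2,194: 50% coinsurance on $2,194 = $1,097. That would push OOP to $14,415.50, over the $14,300 cap, so member pays $14,300 − $13,318.50 = $981.50.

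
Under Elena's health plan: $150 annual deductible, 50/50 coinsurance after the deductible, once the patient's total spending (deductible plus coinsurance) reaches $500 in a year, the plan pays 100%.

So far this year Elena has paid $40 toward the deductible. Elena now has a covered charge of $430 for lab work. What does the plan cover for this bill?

$160

Deductible still to meet: $150 − $40 = $110.
After the $110 deductible portion, $430 − $110 = $320 is subject to coinsurance.
Patient's 50% share of $320 is $160.
That puts the patient's cost at $110 + $160 = $270 before any cap.
Year-to-date out-of-pocket becomes $40 + $270 = $310, still under the $500 maximum, so no cap applies.
The insurer covers the remainder: $430 − $270 = $160.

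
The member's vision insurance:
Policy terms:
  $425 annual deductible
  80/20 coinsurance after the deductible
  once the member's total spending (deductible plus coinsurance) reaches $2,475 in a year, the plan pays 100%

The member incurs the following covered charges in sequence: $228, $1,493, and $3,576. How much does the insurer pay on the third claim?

Claim 1 ($228): all of it applies to the deductible. Member owes $228 (running OOP $228). Plan pays $228 − $228 = $0.
Claim 2 ($1,493): deductible takes $197, $1,296 remains; member's 20% is $259.20. Member pays $456.20; OOP now $684.20. Plan pays $1,493 − $456.20 = $1,036.80.
Claim 3 ($3,576): deductible already satisfied, so member's share is 20% × $3,576 = $715.20. Member pays $715.20; OOP now $1,399.40. Plan pays $3,576 − $715.20 = $2,860.80.

$2,860.80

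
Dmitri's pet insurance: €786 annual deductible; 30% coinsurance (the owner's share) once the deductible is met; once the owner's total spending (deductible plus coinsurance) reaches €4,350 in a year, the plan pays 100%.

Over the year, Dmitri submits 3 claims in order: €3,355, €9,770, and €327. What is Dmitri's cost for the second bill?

€2,793.30

Claim 1 (€3,355): €786 to deductible, leaving €2,569; owner's 30% is €770.70. Owner pays €1,556.70; OOP now €1,556.70.
Claim 2 (€9,770): 30% coinsurance on €9,770 = €2,931. Adding that to €1,556.70 gives €4,487.70, past the €4,350 cap; owner pays only €4,350 − €1,556.70 = €2,793.30.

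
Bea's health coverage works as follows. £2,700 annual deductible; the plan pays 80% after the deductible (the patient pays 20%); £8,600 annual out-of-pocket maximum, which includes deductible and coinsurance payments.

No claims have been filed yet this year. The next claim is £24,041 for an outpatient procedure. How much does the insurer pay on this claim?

Nothing has been paid toward the £2,700 deductible, so the first £2,700 of this charge is applied there.
That leaves £24,041 − £2,700 = £21,341 for coinsurance.
Coinsurance: £21,341 × 20% = £4,268.20.
So the patient owes £2,700 + £4,268.20 = £6,968.20 before any cap.
Year-to-date out-of-pocket becomes £0 + £6,968.20 = £6,968.20, still under the £8,600 maximum, so no cap applies.
Insurer pays the balance: £24,041 − £6,968.20 = £17,072.80.

£17,072.80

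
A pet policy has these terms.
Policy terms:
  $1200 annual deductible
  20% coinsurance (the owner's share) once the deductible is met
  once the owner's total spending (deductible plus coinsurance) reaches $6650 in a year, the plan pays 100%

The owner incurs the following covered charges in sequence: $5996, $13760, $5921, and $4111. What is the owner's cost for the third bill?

Claim 1 — $5996: deductible takes $1200, $4796 remains; owner's 20% is $959.20. Owner owes $2159.20 (running OOP $2159.20).
Claim 2 — $13760: 20% coinsurance on $13760 = $2752. Cost to owner: $2752. OOP to date $4911.20.
Claim 3 — $5921: 20% coinsurance on $5921 = $1184.20. Cost to owner: $1184.20. OOP to date $6095.40.

$1184.20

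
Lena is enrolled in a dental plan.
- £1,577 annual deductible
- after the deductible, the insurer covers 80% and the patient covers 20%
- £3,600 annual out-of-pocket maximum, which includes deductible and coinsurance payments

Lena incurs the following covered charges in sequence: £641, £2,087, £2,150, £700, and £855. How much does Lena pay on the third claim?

£430

Bill 1, £641: all of it applies to the deductible. Patient pays £641; OOP now £641.
Bill 2, £2,087: deductible takes £936, £1,151 remains; 20% of £1,151 = £230.20. Cost to patient: £1,166.20. OOP to date £1,807.20.
Bill 3, £2,150: 20% coinsurance on £2,150 = £430. Patient pays £430; OOP now £2,237.20.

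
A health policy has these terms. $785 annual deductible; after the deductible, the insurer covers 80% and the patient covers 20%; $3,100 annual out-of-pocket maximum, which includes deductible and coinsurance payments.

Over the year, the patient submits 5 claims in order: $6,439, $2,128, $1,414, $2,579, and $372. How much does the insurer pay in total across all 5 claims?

$9,832

#1 ($6,439): $785 to deductible, leaving $5,654; 20% of $5,654 = $1,130.80. Patient owes $1,915.80 (running OOP $1,915.80). Plan pays $6,439 − $1,915.80 = $4,523.20.
#2 ($2,128): deductible met; 20% of $2,128 = $425.60. Patient pays $425.60; OOP now $2,341.40. Insurer: $2,128 − $425.60 = $1,702.40.
#3 ($1,414): deductible already satisfied, so patient's share is 20% × $1,414 = $282.80. Patient pays $282.80; OOP now $2,624.20. Plan pays $1,414 − $282.80 = $1,131.20.
#4 ($2,579): deductible met; 20% of $2,579 = $515.80. That would push OOP to $3,140, over the $3,100 cap, so patient pays $3,100 − $2,624.20 = $475.80. Plan pays $2,579 − $475.80 = $2,103.20.
#5 ($372): deductible already satisfied, so patient's share is 20% × $372 = $74.40. OOP would hit $3,174.40 > $3,100, so the cap limits the patient to $3,100 − $3,100 = $0. Plan pays $372 − $0 = $372.
Insurer total: $4,523.20 + $1,702.40 + $1,131.20 + $2,103.20 + $372 = $9,832.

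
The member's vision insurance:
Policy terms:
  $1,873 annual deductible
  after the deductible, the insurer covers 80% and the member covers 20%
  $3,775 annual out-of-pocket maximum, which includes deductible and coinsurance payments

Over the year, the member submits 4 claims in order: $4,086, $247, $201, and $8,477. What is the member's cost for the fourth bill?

$1,369.80

Bill 1, $4,086: deductible takes $1,873, $2,213 remains; coinsurance $2,213 × 20% = $442.60. Member pays $2,315.60; OOP now $2,315.60.
Bill 2, $247: 20% coinsurance on $247 = $49.40. Member pays $49.40; OOP now $2,365.
Bill 3, $201: deductible already satisfied, so member's share is 20% × $201 = $40.20. Member owes $40.20 (running OOP $2,405.20).
Bill 4, $8,477: 20% coinsurance on $8,477 = $1,695.40. Adding that to $2,405.20 gives $4,100.60, past the $3,775 cap; member pays only $3,775 − $2,405.20 = $1,369.80.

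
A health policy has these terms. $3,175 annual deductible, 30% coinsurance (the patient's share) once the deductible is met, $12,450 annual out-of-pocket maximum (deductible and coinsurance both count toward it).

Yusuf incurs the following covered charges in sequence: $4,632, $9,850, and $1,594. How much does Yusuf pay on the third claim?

Claim 1 ($4,632): deductible takes $3,175, $1,457 remains; coinsurance $1,457 × 30% = $437.10. Patient pays $3,612.10; OOP now $3,612.10.
Claim 2 ($9,850): deductible met; 30% of $9,850 = $2,955. Patient owes $2,955 (running OOP $6,567.10).
Claim 3 ($1,594): deductible already satisfied, so patient's share is 30% × $1,594 = $478.20. Patient pays $478.20; OOP now $7,045.30.

$478.20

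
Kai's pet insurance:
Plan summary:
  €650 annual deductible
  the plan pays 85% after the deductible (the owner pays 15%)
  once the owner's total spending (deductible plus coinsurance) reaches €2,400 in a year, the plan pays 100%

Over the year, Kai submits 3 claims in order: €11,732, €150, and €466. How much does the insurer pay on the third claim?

€400.80

Bill 1, €11,732: deductible takes €650, €11,082 remains; 15% of €11,082 = €1,662.30. Owner owes €2,312.30 (running OOP €2,312.30). Plan pays €11,732 − €2,312.30 = €9,419.70.
Bill 2, €150: deductible already satisfied, so owner's share is 15% × €150 = €22.50. Cost to owner: €22.50. OOP to date €2,334.80. Insurer: €150 − €22.50 = €127.50.
Bill 3, €466: deductible met; 15% of €466 = €69.90. That would push OOP to €2,404.70, over the €2,400 cap, so owner pays €2,400 − €2,334.80 = €65.20. Insurer: €466 − €65.20 = €400.80.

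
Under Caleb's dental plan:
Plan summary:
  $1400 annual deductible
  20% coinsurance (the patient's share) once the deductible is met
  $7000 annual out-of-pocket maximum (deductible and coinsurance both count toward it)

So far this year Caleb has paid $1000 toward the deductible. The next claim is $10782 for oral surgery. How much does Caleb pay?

$1000 of the $1400 deductible is already met, leaving $400.
The remaining $10382 (= $10782 − $400) moves to coinsurance.
20% of $10382 = $2076.40 falls to the patient.
That puts the patient's cost at $400 + $2076.40 = $2476.40 before any cap.
Cumulative spending $1000 + $2476.40 = $3476.40 stays under the $7000 maximum.

$2476.40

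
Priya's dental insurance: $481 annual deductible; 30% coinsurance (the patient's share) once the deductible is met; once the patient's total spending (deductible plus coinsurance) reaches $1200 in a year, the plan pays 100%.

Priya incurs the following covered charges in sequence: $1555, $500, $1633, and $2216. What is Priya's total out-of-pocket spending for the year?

$1200

Claim 1 — $1555: $481 finishes the deductible; $1074 goes to coinsurance; 30% of $1074 = $322.20. Patient pays $803.20; OOP now $803.20.
Claim 2 — $500: 30% coinsurance on $500 = $150. Patient pays $150; OOP now $953.20.
Claim 3 — $1633: 30% coinsurance on $1633 = $489.90. OOP would hit $1443.10 > $1200, so the cap limits the patient to $1200 − $953.20 = $246.80.
Claim 4 — $2216: deductible already satisfied, so patient's share is 30% × $2216 = $664.80. Adding that to $1200 gives $1864.80, past the $1200 cap; patient pays only $1200 − $1200 = $0.
Summing the patient's payments: $803.20 + $150 + $246.80 + $0 = $1200.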